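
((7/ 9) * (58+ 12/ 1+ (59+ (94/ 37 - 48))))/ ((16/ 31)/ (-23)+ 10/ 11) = 169698991/ 2315682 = 73.28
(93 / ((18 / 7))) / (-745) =-217 / 4470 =-0.05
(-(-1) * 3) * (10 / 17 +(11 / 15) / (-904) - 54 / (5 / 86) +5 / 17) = -213903763 / 76840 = -2783.76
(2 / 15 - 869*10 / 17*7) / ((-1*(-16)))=-223.63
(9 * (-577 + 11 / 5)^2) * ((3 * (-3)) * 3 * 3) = -6021449604 / 25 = -240857984.16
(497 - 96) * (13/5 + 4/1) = 13233/5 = 2646.60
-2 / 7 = -0.29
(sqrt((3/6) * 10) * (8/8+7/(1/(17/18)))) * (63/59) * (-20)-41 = -9590 * sqrt(5)/59-41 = -404.46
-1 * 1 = -1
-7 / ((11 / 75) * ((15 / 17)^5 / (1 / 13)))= -9938999 / 1447875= -6.86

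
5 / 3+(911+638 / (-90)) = 40751 / 45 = 905.58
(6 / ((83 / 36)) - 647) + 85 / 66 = -3522955 / 5478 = -643.11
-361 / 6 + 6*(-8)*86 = -25129 / 6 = -4188.17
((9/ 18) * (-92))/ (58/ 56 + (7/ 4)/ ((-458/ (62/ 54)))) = -15927408/ 357095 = -44.60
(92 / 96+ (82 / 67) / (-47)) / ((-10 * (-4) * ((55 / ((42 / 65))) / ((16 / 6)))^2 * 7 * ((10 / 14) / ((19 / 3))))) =262389316 / 9055392328125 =0.00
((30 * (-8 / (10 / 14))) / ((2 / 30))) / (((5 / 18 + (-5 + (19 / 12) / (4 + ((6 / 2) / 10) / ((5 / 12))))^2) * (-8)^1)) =36091008 / 1262371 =28.59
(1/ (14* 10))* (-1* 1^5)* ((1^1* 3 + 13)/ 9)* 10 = -8/ 63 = -0.13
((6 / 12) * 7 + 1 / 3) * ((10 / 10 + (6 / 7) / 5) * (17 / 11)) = 16031 / 2310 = 6.94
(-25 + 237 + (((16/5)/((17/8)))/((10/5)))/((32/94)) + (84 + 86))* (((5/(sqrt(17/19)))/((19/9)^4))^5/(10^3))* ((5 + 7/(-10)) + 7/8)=41094161491154702211046503* sqrt(323)/278298253575419033730061221152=0.00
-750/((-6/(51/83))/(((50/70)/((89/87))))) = 2773125/51709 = 53.63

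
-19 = -19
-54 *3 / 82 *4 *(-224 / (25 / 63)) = 4572288 / 1025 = 4460.77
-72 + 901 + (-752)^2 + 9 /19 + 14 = 10760602 /19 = 566347.47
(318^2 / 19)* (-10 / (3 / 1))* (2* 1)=-674160 / 19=-35482.11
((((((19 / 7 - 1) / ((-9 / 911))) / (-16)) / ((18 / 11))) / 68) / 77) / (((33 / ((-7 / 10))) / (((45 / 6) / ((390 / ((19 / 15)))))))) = -17309 / 26464838400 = -0.00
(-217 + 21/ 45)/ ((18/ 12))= -6496/ 45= -144.36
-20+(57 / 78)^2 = -13159 / 676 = -19.47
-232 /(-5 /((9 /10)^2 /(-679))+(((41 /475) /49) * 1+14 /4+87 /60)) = -1749535200 /31644791729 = -0.06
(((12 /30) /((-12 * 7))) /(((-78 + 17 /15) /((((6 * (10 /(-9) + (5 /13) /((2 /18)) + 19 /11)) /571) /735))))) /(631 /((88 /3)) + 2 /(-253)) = 965632 /5749554895816095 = 0.00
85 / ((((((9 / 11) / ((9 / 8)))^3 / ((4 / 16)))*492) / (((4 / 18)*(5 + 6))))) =1244485 / 4534272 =0.27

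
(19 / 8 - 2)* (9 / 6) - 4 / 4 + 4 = 57 / 16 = 3.56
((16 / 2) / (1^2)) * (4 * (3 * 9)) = 864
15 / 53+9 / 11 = 642 / 583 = 1.10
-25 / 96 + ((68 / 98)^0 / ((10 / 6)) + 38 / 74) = 15151 / 17760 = 0.85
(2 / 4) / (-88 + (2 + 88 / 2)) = -1 / 84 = -0.01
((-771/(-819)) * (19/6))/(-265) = -4883/434070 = -0.01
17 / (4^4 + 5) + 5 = 1322 / 261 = 5.07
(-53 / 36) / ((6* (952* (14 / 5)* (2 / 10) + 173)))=-1325 / 3813048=-0.00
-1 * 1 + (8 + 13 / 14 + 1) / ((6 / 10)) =653 / 42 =15.55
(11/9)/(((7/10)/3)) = 110/21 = 5.24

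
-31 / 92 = -0.34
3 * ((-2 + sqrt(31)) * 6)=-36 + 18 * sqrt(31)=64.22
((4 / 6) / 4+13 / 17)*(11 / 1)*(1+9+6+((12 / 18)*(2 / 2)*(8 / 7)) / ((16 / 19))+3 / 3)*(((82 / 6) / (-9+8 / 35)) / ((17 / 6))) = -100.87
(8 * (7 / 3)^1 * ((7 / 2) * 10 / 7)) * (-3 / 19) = -280 / 19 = -14.74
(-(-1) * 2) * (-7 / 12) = -7 / 6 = -1.17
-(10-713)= 703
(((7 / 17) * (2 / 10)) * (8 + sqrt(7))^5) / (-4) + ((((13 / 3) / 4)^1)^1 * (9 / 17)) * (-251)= -542921 / 340 - 175063 * sqrt(7) / 340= -2959.10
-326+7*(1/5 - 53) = -3478/5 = -695.60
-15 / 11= -1.36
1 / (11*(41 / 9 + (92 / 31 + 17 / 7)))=1953 / 213796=0.01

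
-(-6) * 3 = 18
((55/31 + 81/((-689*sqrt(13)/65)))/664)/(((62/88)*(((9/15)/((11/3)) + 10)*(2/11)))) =-0.00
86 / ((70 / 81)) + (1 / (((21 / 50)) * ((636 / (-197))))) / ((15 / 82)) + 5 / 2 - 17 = 8112031 / 100170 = 80.98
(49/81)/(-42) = -7/486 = -0.01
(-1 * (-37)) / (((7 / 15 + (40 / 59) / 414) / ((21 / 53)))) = 47447505 / 1515641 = 31.31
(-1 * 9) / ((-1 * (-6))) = -3 / 2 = -1.50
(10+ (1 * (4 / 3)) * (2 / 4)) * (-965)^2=29799200 / 3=9933066.67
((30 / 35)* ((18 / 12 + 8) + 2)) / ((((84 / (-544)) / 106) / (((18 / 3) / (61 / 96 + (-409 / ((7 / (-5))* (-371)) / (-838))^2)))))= -4614992060751571968 / 72227466863989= -63895.25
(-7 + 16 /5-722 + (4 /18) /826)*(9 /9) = -13488988 /18585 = -725.80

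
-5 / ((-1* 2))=5 / 2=2.50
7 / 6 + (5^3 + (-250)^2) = 375757 / 6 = 62626.17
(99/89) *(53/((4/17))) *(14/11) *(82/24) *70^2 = 950307225/178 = 5338804.63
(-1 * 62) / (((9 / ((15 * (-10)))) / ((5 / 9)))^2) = -3875000 / 729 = -5315.50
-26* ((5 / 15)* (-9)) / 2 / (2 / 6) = 117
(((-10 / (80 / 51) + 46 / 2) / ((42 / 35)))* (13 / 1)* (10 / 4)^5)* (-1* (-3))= 27015625 / 512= 52764.89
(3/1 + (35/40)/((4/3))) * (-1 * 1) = -117/32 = -3.66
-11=-11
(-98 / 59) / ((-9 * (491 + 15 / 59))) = 49 / 130428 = 0.00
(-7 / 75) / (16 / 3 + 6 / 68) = -34 / 1975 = -0.02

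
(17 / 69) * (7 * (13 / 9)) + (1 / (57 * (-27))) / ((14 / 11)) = 1234253 / 495558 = 2.49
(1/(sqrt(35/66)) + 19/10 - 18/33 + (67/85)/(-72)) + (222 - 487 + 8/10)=-17695493/67320 + sqrt(2310)/35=-261.48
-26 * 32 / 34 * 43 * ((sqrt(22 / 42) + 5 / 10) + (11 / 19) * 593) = -116853360 / 323 - 17888 * sqrt(231) / 357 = -362536.66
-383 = -383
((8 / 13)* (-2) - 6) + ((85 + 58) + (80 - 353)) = -1784 / 13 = -137.23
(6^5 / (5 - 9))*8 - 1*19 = -15571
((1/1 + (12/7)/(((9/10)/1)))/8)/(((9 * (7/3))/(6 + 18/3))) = 61/294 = 0.21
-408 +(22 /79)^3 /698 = -70204803964 /172070611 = -408.00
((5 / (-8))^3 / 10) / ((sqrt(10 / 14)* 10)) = -sqrt(35) / 2048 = -0.00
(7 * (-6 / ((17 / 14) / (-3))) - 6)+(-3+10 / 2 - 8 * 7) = 744 / 17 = 43.76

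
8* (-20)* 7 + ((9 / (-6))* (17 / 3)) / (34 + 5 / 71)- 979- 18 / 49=-497739365 / 237062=-2099.62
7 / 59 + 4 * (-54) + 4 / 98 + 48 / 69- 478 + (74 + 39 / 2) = -79744375 / 132986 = -599.64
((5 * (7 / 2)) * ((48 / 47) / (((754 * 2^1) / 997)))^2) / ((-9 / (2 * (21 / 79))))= -11689545840 / 24803073919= -0.47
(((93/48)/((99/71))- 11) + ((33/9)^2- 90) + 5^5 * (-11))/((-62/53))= 2893083811/98208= 29458.74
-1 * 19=-19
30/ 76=15/ 38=0.39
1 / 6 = 0.17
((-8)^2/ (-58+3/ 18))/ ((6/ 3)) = -192/ 347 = -0.55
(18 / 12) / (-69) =-1 / 46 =-0.02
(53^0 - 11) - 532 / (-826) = -9.36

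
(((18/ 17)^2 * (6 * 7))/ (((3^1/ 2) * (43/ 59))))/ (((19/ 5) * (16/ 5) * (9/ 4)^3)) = 660800/ 2125017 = 0.31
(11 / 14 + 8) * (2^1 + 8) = 615 / 7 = 87.86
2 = 2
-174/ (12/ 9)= -261/ 2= -130.50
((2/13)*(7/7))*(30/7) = 60/91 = 0.66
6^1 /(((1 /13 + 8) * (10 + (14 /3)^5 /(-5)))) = -3159 /1839859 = -0.00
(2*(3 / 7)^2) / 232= 9 / 5684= 0.00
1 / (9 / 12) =4 / 3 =1.33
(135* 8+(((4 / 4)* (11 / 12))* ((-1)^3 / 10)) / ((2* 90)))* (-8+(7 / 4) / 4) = -2822686669 / 345600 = -8167.50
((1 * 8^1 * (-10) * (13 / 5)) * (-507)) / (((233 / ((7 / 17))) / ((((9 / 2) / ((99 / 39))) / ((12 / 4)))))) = 110.12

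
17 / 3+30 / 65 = 239 / 39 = 6.13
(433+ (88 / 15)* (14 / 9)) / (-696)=-59687 / 93960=-0.64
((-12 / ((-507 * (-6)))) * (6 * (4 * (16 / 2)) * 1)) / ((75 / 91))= -896 / 975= -0.92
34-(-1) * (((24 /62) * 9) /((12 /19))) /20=21251 /620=34.28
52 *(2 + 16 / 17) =2600 / 17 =152.94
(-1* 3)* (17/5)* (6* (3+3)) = -1836/5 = -367.20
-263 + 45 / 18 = -521 / 2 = -260.50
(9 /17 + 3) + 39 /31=4.79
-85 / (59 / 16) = -1360 / 59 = -23.05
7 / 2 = 3.50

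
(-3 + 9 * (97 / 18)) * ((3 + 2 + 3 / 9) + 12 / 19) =15470 / 57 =271.40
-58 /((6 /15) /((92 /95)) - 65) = 2668 /2971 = 0.90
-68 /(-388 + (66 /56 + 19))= 0.18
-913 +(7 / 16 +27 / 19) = -276987 / 304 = -911.14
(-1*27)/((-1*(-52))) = -27/52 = -0.52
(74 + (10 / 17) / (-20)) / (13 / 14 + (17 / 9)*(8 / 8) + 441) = 158445 / 950657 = 0.17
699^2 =488601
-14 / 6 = -7 / 3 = -2.33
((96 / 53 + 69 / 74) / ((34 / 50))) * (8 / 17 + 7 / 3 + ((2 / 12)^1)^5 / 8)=15641772875 / 1382552064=11.31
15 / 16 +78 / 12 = 119 / 16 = 7.44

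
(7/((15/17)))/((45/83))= 9877/675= 14.63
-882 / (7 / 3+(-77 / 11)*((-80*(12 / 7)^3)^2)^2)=5232006561978 / 1095610423067855992799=0.00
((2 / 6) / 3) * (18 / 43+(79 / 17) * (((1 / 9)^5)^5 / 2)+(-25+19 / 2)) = -1.68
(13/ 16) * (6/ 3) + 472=3789/ 8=473.62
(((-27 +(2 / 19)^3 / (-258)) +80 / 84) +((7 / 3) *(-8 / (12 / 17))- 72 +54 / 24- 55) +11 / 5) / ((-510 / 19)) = 65049241841 / 9975079800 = 6.52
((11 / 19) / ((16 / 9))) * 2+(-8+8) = 99 / 152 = 0.65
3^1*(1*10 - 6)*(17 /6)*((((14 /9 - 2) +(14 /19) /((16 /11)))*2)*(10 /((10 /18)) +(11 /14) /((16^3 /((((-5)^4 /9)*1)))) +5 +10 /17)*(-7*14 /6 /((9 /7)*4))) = -862452260215 /2723217408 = -316.70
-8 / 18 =-4 / 9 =-0.44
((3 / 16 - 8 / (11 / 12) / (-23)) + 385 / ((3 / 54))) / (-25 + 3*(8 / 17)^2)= -8107876215 / 28469584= -284.79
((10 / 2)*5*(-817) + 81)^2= 413878336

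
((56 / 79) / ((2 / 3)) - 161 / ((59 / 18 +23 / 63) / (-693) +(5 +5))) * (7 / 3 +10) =-473823406 / 2553517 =-185.56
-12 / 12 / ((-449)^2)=-1 / 201601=-0.00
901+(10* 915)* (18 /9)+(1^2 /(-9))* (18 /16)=153607 /8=19200.88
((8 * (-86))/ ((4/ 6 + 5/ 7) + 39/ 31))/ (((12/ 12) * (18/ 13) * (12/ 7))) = -109.83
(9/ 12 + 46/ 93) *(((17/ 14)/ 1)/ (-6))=-7871/ 31248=-0.25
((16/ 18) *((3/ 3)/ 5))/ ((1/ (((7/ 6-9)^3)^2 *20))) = 10779215329/ 13122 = 821461.31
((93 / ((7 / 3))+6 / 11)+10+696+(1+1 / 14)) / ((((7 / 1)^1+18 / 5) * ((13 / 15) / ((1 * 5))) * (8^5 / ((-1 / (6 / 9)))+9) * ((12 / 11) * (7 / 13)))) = -43166625 / 1361014984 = -0.03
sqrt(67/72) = sqrt(134)/12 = 0.96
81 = 81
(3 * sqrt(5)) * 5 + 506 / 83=506 / 83 + 15 * sqrt(5)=39.64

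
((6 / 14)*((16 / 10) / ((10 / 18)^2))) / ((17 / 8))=15552 / 14875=1.05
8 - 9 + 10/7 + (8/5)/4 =29/35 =0.83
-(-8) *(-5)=-40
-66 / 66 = -1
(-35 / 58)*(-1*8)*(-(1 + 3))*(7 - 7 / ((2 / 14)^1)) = 23520 / 29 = 811.03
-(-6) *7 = 42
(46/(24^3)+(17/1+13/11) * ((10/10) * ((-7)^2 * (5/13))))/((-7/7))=-338691289/988416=-342.66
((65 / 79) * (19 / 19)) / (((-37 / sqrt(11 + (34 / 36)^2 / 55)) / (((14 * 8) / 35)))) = -104 * sqrt(10796995) / 1446885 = -0.24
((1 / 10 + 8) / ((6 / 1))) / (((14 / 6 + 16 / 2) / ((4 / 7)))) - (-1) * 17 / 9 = 19174 / 9765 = 1.96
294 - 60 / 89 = 26106 / 89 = 293.33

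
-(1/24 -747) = 17927/24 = 746.96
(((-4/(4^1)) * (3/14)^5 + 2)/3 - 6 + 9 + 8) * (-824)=-1938830491/201684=-9613.21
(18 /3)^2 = 36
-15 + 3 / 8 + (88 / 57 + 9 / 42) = -41071 / 3192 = -12.87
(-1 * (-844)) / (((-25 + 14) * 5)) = -844 / 55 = -15.35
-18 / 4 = -4.50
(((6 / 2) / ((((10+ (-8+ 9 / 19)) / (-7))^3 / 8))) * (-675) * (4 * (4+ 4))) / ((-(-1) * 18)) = 652610.17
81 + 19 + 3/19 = 1903/19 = 100.16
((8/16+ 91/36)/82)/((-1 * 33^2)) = -109/3214728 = -0.00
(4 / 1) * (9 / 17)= 36 / 17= 2.12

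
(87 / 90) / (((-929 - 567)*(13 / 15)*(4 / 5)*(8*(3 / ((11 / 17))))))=-145 / 5770752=-0.00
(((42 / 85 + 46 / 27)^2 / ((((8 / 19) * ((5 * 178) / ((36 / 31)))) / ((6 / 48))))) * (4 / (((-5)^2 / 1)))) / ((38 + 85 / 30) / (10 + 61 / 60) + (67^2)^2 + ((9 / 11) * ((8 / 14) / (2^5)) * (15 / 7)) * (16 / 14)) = 75348053727947 / 5071566731299913633653125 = 0.00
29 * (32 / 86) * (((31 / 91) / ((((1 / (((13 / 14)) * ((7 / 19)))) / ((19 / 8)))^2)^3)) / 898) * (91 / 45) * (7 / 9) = 0.00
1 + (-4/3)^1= -1/3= -0.33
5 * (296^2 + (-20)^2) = 440080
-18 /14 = -9 /7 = -1.29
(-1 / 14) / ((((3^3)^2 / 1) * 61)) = -1 / 622566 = -0.00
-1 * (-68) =68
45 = 45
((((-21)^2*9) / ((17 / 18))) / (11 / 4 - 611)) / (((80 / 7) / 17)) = -83349 / 8110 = -10.28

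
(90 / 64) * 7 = 9.84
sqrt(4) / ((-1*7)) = -2 / 7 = -0.29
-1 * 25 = -25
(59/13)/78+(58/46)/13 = 3619/23322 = 0.16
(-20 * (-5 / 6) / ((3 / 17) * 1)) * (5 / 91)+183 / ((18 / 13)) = 137.36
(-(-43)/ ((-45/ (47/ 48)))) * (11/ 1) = -22231/ 2160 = -10.29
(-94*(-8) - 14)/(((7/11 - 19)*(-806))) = 4059/81406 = 0.05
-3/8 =-0.38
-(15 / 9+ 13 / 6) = -23 / 6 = -3.83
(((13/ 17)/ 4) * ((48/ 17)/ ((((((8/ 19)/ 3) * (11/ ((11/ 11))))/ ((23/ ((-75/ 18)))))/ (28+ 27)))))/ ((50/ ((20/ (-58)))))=153387/ 209525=0.73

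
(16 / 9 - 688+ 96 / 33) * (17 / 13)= -1150016 / 1287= -893.56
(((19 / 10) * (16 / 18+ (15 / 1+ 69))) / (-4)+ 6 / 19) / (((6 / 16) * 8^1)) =-68411 / 5130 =-13.34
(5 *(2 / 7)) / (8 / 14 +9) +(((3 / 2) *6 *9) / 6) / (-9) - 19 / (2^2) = -1635 / 268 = -6.10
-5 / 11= -0.45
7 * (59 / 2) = 413 / 2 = 206.50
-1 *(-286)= 286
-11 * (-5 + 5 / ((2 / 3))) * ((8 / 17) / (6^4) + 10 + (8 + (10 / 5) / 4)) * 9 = -1401125 / 306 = -4578.84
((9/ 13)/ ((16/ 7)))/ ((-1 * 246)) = -21/ 17056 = -0.00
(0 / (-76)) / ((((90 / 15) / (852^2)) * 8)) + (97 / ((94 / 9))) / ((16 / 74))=32301 / 752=42.95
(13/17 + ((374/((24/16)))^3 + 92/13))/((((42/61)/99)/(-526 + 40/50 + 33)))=-152732486038734613/139230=-1096979717293.22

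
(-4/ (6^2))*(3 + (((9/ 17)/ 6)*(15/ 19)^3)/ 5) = -233881/ 699618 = -0.33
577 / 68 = 8.49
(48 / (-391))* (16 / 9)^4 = -1048576 / 855117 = -1.23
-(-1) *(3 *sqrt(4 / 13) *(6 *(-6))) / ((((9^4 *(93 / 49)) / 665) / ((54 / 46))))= -260680 *sqrt(13) / 250263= -3.76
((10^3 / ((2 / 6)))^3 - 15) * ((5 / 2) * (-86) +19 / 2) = -5548499996917.50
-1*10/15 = -2/3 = -0.67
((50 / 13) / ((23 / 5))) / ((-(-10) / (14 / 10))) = 35 / 299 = 0.12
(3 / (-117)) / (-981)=1 / 38259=0.00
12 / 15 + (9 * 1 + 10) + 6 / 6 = 104 / 5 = 20.80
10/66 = 5/33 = 0.15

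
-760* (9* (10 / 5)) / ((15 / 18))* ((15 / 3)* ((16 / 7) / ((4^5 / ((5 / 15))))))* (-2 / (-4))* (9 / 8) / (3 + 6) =-855 / 224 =-3.82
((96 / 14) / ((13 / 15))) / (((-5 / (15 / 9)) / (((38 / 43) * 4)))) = -36480 / 3913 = -9.32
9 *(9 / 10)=81 / 10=8.10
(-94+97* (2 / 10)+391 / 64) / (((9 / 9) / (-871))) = 19089707 / 320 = 59655.33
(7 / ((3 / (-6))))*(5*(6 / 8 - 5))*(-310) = -92225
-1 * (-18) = 18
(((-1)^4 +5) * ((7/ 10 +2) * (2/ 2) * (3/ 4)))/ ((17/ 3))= 729/ 340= 2.14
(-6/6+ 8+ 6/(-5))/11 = 29/55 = 0.53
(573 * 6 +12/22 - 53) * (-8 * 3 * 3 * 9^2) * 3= -651568536/11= -59233503.27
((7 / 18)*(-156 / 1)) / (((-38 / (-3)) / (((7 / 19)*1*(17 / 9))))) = -10829 / 3249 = -3.33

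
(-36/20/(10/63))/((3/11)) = -2079/50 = -41.58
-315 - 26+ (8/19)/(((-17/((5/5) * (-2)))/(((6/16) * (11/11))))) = -110137/323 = -340.98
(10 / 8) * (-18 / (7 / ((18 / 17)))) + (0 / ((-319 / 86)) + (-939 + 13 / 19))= -941.72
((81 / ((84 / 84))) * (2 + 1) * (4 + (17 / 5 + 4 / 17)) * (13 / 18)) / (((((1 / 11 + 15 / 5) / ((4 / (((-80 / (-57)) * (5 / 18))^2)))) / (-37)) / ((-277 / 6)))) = 2252887301253303 / 115600000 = 19488644.47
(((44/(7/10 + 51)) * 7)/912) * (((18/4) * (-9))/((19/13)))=-12285/67868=-0.18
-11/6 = -1.83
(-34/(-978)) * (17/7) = 289/3423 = 0.08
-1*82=-82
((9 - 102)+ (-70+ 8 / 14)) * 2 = -324.86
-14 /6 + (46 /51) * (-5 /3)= -587 /153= -3.84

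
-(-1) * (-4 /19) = -4 /19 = -0.21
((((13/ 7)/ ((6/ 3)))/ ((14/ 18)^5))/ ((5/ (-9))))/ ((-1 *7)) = 6908733/ 8235430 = 0.84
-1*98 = -98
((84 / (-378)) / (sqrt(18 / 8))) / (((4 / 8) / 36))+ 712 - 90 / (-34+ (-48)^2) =477581 / 681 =701.29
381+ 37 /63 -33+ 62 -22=24481 /63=388.59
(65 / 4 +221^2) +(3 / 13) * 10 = 2540697 / 52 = 48859.56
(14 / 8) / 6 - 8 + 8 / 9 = -6.82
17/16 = 1.06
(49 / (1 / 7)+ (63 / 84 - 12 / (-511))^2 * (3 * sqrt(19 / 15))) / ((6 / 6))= 2499561 * sqrt(285) / 20889680+ 343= 345.02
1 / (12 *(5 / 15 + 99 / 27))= 1 / 48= 0.02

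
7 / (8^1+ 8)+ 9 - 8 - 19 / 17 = 87 / 272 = 0.32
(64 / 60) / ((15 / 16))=256 / 225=1.14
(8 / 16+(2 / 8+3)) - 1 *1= 11 / 4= 2.75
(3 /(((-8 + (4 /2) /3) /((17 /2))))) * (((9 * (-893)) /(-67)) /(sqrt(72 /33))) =-282.39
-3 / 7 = -0.43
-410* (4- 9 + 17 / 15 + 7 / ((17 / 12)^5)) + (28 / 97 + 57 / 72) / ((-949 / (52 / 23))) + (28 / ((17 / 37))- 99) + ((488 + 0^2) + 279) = 837698012335671 / 462484341182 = 1811.30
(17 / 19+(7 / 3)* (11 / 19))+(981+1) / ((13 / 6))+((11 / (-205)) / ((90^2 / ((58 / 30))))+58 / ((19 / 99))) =4661405336207 / 6152152500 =757.69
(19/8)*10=95/4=23.75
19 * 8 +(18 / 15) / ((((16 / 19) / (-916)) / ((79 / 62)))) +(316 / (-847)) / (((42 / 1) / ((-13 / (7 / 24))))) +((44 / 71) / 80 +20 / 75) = -2069766919624 / 1370221545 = -1510.53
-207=-207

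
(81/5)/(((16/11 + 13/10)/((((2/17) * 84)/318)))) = 16632/91001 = 0.18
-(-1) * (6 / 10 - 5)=-22 / 5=-4.40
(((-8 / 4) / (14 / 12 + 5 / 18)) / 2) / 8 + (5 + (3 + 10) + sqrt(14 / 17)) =sqrt(238) / 17 + 1863 / 104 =18.82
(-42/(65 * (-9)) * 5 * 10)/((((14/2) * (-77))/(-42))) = 40/143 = 0.28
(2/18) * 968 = 968/9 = 107.56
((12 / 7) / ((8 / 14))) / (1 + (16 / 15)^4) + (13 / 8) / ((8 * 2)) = 20950093 / 14868608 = 1.41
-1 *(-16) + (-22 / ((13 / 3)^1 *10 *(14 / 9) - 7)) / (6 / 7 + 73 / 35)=381014 / 23999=15.88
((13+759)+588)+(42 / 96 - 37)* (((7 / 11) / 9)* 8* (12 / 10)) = 14687 / 11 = 1335.18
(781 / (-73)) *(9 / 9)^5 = -781 / 73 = -10.70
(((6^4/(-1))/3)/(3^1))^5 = -61917364224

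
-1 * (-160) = 160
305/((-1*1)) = -305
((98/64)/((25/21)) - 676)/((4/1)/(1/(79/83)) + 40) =-44800993/2908800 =-15.40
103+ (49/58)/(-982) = 5866419/56956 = 103.00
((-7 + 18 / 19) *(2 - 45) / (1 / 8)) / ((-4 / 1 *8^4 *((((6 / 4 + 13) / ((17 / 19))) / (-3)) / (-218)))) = -27489255 / 5360128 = -5.13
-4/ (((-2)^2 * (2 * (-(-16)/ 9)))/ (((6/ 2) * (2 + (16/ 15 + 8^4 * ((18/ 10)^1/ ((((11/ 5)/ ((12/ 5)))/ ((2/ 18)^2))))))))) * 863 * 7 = -91829241/ 176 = -521757.05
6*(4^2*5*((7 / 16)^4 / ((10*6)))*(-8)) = -2401 / 1024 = -2.34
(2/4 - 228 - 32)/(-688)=0.38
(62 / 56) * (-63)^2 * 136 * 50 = 29880900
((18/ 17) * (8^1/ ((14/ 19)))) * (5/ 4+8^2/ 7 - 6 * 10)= -475038/ 833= -570.27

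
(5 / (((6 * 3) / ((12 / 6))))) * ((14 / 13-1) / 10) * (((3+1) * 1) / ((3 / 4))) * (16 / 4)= 32 / 351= 0.09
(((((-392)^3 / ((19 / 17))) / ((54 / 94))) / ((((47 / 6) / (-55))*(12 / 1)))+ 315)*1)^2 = 793020869947370275225 / 263169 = 3013352142339600.31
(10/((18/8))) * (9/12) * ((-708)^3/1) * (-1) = 1182983040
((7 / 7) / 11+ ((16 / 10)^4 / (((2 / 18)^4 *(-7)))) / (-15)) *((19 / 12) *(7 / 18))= 1872627593 / 7425000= 252.21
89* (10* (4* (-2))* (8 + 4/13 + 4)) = -1139200/13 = -87630.77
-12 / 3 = -4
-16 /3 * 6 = -32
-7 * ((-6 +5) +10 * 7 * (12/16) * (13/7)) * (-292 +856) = -380982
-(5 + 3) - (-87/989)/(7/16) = -53992/6923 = -7.80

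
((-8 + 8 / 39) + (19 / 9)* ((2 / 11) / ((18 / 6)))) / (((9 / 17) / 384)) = -5561.08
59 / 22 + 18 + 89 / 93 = 44273 / 2046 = 21.64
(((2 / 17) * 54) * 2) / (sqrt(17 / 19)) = 216 * sqrt(323) / 289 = 13.43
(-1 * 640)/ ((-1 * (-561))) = -640/ 561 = -1.14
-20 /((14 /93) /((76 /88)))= -8835 /77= -114.74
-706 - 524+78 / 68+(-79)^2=5012.15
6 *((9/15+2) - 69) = -1992/5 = -398.40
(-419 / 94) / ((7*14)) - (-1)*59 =543089 / 9212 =58.95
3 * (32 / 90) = 16 / 15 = 1.07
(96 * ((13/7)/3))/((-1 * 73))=-416/511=-0.81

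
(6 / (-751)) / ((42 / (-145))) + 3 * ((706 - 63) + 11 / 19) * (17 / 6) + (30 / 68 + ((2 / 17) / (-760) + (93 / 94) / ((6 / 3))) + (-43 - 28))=4309858644313 / 798065170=5400.38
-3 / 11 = -0.27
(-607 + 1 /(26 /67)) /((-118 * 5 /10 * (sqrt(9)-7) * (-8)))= 15715 /49088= 0.32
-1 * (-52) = 52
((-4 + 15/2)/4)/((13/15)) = 105/104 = 1.01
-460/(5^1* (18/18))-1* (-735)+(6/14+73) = 5015/7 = 716.43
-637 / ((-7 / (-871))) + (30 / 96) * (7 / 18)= -79260.88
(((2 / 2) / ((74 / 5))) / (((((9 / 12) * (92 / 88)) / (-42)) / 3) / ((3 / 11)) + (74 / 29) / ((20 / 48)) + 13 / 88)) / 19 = 4019400 / 7063019207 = 0.00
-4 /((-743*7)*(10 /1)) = 2 /26005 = 0.00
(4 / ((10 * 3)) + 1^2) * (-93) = -105.40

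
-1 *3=-3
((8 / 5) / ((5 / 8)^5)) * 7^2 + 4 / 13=167048228 / 203125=822.39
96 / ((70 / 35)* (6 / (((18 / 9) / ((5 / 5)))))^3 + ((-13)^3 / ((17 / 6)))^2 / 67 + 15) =619616 / 58367057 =0.01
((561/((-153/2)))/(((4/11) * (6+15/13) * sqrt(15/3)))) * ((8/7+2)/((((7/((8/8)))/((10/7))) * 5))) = -34606 * sqrt(5)/478485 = -0.16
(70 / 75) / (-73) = -14 / 1095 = -0.01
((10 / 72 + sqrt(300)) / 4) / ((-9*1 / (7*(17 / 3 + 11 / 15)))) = -112*sqrt(3) / 9-14 / 81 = -21.73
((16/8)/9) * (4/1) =8/9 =0.89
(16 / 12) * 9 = 12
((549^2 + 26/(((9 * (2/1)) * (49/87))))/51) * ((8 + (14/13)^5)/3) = 155434028054432/8350750863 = 18613.18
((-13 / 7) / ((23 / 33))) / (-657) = 143 / 35259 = 0.00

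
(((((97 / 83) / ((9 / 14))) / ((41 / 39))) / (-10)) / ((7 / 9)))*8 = -30264 / 17015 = -1.78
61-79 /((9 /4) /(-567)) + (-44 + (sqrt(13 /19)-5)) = sqrt(247) /19 + 19920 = 19920.83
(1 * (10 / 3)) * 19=190 / 3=63.33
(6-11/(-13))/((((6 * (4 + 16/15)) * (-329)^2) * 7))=0.00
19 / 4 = 4.75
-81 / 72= -9 / 8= -1.12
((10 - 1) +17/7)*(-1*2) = -160/7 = -22.86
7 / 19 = 0.37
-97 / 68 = -1.43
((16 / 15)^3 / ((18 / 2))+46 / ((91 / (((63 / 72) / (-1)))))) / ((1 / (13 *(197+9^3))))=-224848079 / 60750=-3701.20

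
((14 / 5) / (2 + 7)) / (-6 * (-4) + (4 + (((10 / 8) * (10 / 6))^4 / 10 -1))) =64512 / 5989345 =0.01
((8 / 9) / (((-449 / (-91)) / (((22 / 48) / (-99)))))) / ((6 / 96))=-1456 / 109107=-0.01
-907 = -907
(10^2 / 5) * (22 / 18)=220 / 9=24.44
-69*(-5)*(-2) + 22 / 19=-13088 / 19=-688.84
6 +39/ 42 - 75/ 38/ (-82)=151651/ 21812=6.95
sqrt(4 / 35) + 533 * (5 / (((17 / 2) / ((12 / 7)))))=2 * sqrt(35) / 35 + 63960 / 119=537.82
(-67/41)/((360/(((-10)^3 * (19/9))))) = 31825/3321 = 9.58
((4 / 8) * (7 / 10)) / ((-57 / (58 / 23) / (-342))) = 609 / 115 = 5.30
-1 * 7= -7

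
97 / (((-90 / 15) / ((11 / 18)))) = -1067 / 108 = -9.88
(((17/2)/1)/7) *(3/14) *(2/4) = 51/392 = 0.13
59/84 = 0.70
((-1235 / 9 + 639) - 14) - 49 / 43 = 188329 / 387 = 486.64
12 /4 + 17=20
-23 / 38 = -0.61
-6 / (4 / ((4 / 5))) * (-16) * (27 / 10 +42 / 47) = 81072 / 1175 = 69.00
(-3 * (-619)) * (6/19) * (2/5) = 22284/95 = 234.57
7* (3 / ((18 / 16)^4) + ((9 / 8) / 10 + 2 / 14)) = 2606501 / 174960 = 14.90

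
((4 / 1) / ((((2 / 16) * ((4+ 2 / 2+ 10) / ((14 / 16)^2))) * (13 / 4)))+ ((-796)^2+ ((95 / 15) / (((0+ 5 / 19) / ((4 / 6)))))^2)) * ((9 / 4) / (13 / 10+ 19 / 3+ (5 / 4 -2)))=16686731122 / 80535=207198.50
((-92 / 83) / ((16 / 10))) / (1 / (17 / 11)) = -1.07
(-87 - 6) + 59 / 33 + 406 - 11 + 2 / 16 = 80233 / 264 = 303.91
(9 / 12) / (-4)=-3 / 16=-0.19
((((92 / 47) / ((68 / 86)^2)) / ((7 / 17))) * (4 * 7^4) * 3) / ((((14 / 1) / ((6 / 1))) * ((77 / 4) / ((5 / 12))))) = 17861340 / 8789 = 2032.24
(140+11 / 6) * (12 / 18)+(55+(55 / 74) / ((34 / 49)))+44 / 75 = 85601887 / 566100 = 151.21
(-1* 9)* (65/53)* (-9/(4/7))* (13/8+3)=1363635/1696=804.03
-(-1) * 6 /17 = 6 /17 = 0.35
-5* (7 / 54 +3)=-845 / 54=-15.65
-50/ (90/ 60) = -100/ 3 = -33.33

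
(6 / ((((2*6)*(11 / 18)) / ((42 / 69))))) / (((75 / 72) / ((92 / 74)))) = 6048 / 10175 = 0.59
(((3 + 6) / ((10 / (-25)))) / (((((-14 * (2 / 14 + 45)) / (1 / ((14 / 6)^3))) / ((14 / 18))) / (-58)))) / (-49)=3915 / 1517432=0.00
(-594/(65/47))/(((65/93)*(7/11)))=-28560114/29575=-965.68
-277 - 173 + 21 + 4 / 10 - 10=-2193 / 5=-438.60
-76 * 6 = -456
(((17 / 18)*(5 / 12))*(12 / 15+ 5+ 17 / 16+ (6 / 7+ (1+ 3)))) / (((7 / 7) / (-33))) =-1227281 / 8064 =-152.19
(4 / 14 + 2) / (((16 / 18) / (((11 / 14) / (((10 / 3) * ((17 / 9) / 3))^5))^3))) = 507803684978814901897733015314779 / 27490710986700270875972000000000000000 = 0.00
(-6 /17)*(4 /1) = -24 /17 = -1.41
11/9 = 1.22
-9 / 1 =-9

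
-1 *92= -92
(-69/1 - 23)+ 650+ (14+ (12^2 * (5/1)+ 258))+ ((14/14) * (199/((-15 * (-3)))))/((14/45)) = 21899/14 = 1564.21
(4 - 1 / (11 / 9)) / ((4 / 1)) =35 / 44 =0.80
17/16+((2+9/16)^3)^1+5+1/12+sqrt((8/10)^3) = 8 * sqrt(5)/25+282283/12288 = 23.69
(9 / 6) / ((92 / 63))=189 / 184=1.03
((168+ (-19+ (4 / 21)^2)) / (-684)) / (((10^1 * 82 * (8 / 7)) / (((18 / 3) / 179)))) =-13145 / 1686678336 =-0.00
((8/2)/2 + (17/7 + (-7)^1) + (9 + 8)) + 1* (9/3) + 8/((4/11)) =276/7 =39.43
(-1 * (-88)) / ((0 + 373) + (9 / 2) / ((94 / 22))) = 8272 / 35161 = 0.24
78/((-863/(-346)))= 26988/863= 31.27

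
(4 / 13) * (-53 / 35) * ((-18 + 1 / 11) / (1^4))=8.34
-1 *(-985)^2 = -970225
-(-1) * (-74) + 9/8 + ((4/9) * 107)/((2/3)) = -37/24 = -1.54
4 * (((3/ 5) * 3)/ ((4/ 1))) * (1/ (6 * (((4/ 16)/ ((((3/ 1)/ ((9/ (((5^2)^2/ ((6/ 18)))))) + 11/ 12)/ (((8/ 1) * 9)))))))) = 7511/ 720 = 10.43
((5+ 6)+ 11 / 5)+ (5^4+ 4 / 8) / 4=6783 / 40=169.58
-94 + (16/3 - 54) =-428/3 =-142.67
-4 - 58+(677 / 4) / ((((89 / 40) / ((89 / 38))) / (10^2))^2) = 676977618 / 361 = 1875284.26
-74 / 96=-37 / 48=-0.77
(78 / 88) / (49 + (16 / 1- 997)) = -0.00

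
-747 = -747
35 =35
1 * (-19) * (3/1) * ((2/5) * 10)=-228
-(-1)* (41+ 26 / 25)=1051 / 25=42.04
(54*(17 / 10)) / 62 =1.48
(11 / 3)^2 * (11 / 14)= 1331 / 126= 10.56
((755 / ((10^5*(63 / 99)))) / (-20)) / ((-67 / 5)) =1661 / 37520000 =0.00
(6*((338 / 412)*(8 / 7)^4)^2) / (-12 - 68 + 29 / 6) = -4312566595584 / 27582606987859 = -0.16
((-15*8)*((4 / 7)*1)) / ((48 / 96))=-960 / 7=-137.14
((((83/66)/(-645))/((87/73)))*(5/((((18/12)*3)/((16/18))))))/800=-6059/2999907900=-0.00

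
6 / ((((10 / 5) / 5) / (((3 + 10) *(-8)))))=-1560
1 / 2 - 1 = -1 / 2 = -0.50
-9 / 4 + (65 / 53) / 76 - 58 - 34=-189787 / 2014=-94.23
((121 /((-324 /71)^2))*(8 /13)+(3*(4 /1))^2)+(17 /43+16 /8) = 1100067193 /7335198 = 149.97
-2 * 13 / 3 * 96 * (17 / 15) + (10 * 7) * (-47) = -4232.93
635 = 635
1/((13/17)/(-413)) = -7021/13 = -540.08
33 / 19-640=-12127 / 19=-638.26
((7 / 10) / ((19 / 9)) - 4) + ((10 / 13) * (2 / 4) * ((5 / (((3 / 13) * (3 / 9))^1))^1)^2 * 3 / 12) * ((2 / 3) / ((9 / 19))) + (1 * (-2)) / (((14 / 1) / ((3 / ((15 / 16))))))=10191863 / 17955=567.63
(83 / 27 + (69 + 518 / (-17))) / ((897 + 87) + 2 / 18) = 19096 / 451707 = 0.04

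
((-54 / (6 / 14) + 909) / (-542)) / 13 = -783 / 7046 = -0.11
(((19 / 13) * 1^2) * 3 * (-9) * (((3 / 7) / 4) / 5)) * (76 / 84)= -9747 / 12740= -0.77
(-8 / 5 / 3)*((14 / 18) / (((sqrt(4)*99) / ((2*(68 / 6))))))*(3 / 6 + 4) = -952 / 4455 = -0.21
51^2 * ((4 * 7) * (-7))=-509796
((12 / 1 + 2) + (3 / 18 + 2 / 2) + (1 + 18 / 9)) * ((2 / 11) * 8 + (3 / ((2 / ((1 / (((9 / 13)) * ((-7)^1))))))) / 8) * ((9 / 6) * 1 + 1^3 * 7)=9696749 / 44352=218.63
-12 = -12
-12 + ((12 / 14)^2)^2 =-27516 / 2401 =-11.46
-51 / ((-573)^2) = -0.00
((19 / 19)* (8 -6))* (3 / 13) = 6 / 13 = 0.46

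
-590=-590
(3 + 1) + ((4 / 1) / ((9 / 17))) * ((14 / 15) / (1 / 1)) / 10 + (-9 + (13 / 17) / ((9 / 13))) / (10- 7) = 2.07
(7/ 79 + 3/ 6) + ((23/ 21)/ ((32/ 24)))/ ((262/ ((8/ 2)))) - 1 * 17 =-1187982/ 72443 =-16.40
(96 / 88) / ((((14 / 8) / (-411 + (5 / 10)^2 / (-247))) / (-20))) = 97456560 / 19019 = 5124.17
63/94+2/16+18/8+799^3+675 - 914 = 510082163.05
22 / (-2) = -11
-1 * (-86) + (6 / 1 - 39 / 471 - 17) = 11762 / 157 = 74.92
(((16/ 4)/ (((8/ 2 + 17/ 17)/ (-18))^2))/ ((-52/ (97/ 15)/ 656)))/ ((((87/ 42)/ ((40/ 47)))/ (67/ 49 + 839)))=-1460183.05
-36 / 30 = -6 / 5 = -1.20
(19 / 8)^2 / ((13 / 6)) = 1083 / 416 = 2.60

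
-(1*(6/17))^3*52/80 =-702/24565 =-0.03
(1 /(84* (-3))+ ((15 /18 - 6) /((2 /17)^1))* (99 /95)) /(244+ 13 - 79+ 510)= -68483 /1029420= -0.07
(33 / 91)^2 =1089 / 8281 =0.13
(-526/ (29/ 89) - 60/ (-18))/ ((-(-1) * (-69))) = 140152/ 6003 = 23.35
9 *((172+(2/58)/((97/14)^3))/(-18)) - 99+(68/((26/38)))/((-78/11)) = -2670599628421/13419031119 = -199.02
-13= -13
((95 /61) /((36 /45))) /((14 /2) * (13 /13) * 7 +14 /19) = 1805 /46116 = 0.04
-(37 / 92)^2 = -1369 / 8464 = -0.16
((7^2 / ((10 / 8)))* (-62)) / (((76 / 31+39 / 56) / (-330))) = 1392327552 / 5465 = 254771.74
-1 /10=-0.10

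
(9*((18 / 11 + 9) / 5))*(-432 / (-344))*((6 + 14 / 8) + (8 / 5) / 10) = 22488921 / 118250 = 190.18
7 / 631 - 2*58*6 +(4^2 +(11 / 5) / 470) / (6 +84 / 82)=-32917393891 / 47451200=-693.71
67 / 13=5.15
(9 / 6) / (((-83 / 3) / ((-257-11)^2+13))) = -646533 / 166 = -3894.78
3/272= 0.01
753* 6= 4518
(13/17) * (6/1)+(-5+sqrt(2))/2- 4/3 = sqrt(2)/2+77/102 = 1.46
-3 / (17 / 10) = -30 / 17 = -1.76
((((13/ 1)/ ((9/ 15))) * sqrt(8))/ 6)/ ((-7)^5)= -65 * sqrt(2)/ 151263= -0.00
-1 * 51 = -51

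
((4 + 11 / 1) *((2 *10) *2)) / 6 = 100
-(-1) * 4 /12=1 /3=0.33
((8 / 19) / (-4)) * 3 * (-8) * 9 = 432 / 19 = 22.74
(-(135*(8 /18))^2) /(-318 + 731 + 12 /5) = -18000 /2077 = -8.67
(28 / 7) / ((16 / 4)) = 1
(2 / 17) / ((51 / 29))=58 / 867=0.07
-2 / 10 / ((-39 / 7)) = 7 / 195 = 0.04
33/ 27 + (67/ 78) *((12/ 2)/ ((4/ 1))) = 1175/ 468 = 2.51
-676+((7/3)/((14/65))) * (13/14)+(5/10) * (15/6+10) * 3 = -13591/21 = -647.19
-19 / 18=-1.06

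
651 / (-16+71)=651 / 55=11.84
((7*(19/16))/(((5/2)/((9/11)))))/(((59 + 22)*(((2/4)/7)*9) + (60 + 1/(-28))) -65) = 2793/48290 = 0.06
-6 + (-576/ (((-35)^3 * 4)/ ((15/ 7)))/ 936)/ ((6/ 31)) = -4681919/ 780325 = -6.00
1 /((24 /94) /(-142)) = -3337 /6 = -556.17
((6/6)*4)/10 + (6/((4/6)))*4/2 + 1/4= 373/20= 18.65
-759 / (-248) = 759 / 248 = 3.06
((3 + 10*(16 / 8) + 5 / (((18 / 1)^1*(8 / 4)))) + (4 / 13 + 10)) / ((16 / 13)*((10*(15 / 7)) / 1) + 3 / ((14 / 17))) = 109571 / 98334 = 1.11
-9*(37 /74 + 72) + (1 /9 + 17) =-11437 /18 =-635.39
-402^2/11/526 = -80802/2893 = -27.93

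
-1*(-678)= 678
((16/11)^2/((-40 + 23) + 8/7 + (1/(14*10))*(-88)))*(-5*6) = 268800/69817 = 3.85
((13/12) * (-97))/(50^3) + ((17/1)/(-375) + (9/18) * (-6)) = -1523087/500000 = -3.05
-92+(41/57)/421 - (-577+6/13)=151157636/311961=484.54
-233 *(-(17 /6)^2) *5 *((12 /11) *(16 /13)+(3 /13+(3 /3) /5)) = 21345829 /1287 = 16585.73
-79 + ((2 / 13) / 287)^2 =-1099708515 / 13920361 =-79.00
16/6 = 8/3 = 2.67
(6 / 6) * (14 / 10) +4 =27 / 5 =5.40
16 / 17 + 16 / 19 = 576 / 323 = 1.78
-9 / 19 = -0.47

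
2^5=32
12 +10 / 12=77 / 6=12.83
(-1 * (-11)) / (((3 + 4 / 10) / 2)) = 110 / 17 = 6.47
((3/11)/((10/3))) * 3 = 27/110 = 0.25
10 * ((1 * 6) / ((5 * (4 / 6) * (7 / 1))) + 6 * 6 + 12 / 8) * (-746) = -1971678 / 7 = -281668.29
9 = 9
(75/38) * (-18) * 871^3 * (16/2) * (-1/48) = 148674669975/38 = 3912491315.13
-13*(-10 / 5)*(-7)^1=-182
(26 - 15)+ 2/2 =12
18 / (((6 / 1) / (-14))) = -42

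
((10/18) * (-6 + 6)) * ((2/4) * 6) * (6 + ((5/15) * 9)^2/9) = 0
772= 772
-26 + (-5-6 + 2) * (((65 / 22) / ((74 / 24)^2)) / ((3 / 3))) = -433654 / 15059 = -28.80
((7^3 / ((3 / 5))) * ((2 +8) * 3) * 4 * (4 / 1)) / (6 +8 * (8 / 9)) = 1234800 / 59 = 20928.81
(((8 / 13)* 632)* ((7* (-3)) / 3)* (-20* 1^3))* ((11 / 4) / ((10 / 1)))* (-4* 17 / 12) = -3309152 / 39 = -84850.05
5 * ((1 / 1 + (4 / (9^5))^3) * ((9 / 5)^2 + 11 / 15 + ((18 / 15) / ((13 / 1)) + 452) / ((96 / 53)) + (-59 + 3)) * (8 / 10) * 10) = 16270831793813749043 / 2058911320946490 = 7902.64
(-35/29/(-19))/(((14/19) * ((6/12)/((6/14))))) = 15/203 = 0.07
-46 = -46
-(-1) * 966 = 966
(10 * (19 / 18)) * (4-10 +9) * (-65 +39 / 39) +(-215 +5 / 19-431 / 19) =-129053 / 57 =-2264.09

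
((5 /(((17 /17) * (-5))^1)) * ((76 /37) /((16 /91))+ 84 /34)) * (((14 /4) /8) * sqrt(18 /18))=-249263 /40256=-6.19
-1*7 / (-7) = 1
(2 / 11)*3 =6 / 11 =0.55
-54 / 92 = -27 / 46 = -0.59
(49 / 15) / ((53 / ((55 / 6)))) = 539 / 954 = 0.56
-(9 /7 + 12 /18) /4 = -41 /84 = -0.49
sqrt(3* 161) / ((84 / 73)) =73* sqrt(483) / 84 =19.10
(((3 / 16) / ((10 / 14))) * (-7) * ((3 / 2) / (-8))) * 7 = 3087 / 1280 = 2.41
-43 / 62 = -0.69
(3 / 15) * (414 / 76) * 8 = 828 / 95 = 8.72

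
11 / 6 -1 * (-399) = 2405 / 6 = 400.83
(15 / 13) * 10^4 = 150000 / 13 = 11538.46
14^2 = 196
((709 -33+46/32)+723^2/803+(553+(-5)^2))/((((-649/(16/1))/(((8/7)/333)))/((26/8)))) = -90975950/173541951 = -0.52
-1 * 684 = -684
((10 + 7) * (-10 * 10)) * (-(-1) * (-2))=3400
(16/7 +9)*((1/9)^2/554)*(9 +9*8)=0.02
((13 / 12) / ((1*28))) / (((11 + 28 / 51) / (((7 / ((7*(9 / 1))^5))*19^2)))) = 4199 / 492248525328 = 0.00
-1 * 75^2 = -5625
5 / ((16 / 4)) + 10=45 / 4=11.25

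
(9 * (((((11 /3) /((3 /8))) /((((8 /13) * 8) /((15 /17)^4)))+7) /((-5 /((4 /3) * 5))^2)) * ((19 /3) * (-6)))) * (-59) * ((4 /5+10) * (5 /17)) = 1327280832936 /1419857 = 934798.95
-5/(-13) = 5/13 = 0.38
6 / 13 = 0.46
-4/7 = -0.57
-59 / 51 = -1.16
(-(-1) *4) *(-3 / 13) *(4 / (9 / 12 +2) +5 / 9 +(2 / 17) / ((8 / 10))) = -14522 / 7293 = -1.99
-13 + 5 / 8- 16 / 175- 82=-132253 / 1400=-94.47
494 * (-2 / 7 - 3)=-11362 / 7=-1623.14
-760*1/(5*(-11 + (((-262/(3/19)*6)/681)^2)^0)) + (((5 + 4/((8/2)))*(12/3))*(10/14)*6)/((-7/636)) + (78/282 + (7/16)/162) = -278466221699/29846880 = -9329.83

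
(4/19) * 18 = 3.79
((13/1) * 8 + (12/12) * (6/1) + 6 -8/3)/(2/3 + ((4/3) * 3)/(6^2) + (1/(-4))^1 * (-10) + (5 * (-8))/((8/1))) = -2040/31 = -65.81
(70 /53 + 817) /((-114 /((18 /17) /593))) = -130113 /10151567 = -0.01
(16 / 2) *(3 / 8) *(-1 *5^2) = -75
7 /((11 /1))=7 /11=0.64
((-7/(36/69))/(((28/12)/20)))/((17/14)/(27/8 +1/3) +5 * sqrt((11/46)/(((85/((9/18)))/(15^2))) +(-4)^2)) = 22858767120/247551511351-5802528550 * sqrt(59041)/247551511351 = -5.60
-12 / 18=-2 / 3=-0.67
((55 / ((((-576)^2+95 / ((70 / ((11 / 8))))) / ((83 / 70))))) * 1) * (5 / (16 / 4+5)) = 0.00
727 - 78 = 649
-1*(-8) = 8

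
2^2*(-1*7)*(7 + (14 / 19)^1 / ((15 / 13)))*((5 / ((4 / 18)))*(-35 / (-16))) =-1600095 / 152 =-10526.94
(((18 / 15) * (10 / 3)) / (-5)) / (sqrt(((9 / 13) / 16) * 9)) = -16 * sqrt(13) / 45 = -1.28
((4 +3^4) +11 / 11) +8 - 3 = 91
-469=-469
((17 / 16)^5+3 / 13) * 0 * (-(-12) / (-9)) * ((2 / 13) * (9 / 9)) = 0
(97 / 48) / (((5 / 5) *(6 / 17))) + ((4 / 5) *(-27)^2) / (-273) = 470359 / 131040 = 3.59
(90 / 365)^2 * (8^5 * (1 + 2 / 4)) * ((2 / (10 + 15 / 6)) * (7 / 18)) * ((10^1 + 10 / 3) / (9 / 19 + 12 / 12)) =44826624 / 26645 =1682.37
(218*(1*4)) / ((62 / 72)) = 31392 / 31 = 1012.65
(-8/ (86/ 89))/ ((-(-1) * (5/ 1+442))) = -356/ 19221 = -0.02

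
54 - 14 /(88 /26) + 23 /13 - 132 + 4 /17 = -389601 /4862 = -80.13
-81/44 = -1.84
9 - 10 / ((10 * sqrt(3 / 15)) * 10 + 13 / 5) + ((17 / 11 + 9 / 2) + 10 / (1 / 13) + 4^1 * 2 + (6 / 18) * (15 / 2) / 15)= 251966986 / 1644423 - 5000 * sqrt(5) / 49831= 153.00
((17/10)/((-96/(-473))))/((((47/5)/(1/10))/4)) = 8041/22560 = 0.36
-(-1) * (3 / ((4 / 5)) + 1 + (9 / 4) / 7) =71 / 14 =5.07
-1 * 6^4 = -1296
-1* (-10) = 10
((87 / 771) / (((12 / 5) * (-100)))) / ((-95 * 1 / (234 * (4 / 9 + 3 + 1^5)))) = 377 / 73245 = 0.01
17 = 17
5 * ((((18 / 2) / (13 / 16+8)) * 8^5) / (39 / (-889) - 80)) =-6991380480 / 3344473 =-2090.43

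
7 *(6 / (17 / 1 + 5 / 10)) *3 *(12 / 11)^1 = 432 / 55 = 7.85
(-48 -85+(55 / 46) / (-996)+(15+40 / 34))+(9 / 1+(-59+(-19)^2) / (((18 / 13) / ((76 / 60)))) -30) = 4852544293 / 35049240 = 138.45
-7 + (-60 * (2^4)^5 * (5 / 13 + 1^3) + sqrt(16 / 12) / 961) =-1132462171 / 13 + 2 * sqrt(3) / 2883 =-87112474.69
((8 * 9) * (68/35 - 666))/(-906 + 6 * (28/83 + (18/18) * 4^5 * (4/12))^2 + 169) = -34584653808/506121699055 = -0.07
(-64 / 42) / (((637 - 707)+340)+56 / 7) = -16 / 2919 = -0.01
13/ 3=4.33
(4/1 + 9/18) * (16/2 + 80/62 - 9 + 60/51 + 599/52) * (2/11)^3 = 3202821/9118681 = 0.35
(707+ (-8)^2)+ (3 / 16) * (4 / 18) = 18505 / 24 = 771.04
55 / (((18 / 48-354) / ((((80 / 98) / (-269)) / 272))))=1100 / 633913833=0.00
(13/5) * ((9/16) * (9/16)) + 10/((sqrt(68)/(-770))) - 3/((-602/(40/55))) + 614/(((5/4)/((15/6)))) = 5207864083/4238080 - 3850 * sqrt(17)/17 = 295.06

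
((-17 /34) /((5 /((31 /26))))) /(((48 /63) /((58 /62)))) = -609 /4160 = -0.15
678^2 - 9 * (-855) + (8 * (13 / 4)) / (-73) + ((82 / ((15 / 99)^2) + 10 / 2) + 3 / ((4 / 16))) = 859515804 / 1825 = 470967.56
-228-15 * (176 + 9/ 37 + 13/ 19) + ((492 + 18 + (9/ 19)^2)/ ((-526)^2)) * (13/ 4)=-2881.91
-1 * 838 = -838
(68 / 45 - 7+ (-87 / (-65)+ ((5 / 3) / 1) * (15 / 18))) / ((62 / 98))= -17591 / 4030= -4.37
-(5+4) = -9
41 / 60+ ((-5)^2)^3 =937541 / 60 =15625.68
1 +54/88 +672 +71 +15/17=557631/748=745.50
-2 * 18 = -36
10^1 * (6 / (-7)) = -60 / 7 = -8.57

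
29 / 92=0.32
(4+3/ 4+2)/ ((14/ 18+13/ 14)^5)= 214366293288/ 459401384375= 0.47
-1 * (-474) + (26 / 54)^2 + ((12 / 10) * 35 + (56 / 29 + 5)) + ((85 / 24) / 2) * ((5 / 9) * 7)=179292401 / 338256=530.05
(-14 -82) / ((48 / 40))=-80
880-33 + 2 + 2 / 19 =16133 / 19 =849.11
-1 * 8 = -8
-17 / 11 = -1.55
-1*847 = -847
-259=-259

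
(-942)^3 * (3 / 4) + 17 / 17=-626922665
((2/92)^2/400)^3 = 1/606355001344000000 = 0.00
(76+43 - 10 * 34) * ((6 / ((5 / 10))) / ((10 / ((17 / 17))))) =-265.20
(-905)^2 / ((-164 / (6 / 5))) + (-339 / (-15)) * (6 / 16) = -5984.39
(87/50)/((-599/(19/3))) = -551/29950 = -0.02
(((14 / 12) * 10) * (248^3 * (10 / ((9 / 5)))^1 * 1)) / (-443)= -26692736000 / 11961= -2231647.52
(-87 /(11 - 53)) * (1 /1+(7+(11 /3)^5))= 675265 /486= 1389.43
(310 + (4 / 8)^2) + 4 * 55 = 2121 / 4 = 530.25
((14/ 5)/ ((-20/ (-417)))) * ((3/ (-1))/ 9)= -973/ 50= -19.46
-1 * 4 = -4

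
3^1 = 3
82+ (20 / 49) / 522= 1048708 / 12789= 82.00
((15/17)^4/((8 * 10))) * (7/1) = 70875/1336336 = 0.05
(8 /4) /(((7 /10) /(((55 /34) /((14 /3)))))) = 825 /833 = 0.99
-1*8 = -8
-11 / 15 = -0.73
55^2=3025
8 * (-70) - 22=-582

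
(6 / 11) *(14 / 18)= 14 / 33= 0.42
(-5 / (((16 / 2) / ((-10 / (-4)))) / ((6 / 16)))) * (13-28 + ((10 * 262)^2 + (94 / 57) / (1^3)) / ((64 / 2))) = -4890544175 / 38912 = -125682.16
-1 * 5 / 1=-5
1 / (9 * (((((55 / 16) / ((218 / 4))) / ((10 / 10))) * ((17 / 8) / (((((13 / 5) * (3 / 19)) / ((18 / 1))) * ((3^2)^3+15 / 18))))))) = 99280688 / 7194825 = 13.80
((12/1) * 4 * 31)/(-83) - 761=-64651/83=-778.93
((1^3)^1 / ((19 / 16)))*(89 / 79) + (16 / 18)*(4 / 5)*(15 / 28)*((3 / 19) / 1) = 10600 / 10507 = 1.01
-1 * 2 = -2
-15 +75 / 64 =-885 / 64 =-13.83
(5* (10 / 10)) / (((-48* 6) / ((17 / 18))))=-85 / 5184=-0.02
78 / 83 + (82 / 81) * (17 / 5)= 4.38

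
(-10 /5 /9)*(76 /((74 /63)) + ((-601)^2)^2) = -28992480547.93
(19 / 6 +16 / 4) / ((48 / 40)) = 215 / 36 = 5.97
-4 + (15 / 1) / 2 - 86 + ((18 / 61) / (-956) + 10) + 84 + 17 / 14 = 2594999 / 204106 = 12.71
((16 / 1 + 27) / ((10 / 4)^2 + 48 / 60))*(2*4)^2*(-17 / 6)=-467840 / 423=-1106.00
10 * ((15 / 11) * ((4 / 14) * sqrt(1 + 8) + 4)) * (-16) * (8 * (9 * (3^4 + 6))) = -511142400 / 77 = -6638212.99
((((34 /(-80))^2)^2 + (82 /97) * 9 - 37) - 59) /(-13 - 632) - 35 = -5583882661537 /160166400000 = -34.86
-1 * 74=-74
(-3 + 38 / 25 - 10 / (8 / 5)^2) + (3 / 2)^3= -1609 / 800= -2.01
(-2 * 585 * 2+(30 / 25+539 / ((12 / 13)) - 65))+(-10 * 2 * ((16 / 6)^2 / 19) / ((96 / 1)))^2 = -9578705539 / 5263380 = -1819.88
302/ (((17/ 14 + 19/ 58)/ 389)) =23848034/ 313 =76191.80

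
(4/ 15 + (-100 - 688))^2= 139617856/ 225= 620523.80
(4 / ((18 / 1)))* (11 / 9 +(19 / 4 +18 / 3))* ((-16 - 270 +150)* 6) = -58616 / 27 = -2170.96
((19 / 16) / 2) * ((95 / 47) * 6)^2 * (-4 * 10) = -7716375 / 2209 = -3493.15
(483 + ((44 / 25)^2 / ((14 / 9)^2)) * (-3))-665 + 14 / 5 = -5605612 / 30625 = -183.04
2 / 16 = 1 / 8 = 0.12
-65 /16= -4.06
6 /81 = 2 /27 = 0.07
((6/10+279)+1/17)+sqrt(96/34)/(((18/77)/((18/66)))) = 14 * sqrt(51)/51+23771/85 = 281.62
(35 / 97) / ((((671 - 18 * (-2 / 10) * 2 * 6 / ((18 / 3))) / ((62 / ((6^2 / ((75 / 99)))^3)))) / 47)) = 3983984375 / 275752113845472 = 0.00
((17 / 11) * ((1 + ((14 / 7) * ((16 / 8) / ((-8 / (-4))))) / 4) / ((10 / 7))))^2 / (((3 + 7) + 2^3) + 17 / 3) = 382347 / 3436400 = 0.11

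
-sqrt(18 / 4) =-2.12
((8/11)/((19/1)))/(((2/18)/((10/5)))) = 144/209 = 0.69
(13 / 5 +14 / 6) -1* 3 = 29 / 15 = 1.93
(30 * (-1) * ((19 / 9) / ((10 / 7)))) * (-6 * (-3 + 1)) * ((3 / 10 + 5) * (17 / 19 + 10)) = -153594 / 5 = -30718.80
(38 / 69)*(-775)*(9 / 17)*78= -6891300 / 391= -17624.81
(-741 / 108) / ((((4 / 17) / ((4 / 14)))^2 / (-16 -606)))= 22200113 / 3528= 6292.55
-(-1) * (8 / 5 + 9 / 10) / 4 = 5 / 8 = 0.62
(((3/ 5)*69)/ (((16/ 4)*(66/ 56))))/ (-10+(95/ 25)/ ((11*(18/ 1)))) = -8694/ 9881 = -0.88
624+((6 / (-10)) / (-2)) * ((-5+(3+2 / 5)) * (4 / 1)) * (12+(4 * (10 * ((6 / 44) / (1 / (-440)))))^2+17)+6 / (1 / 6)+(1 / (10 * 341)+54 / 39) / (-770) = -377475210862081 / 34134100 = -11058595.68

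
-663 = -663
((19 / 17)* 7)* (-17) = -133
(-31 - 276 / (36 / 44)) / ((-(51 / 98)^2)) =624260 / 459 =1360.04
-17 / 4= -4.25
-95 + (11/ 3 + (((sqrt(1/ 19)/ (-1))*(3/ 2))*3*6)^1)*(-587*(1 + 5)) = -13009 + 95094*sqrt(19)/ 19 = 8807.06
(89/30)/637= 89/19110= 0.00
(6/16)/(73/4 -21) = -3/22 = -0.14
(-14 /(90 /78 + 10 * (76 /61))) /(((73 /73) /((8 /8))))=-11102 /10795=-1.03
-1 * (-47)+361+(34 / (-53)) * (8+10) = 21012 / 53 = 396.45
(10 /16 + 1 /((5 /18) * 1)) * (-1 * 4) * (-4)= 338 /5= 67.60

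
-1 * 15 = -15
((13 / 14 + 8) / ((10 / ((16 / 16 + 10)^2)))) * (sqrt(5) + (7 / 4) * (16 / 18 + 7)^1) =3025 * sqrt(5) / 28 + 214775 / 144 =1733.07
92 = 92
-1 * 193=-193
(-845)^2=714025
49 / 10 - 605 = -6001 / 10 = -600.10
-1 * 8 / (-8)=1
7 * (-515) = -3605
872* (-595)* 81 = -42026040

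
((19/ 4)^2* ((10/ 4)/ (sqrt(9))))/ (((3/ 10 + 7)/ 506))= 2283325/ 1752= 1303.27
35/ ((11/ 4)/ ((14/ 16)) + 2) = 245/ 36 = 6.81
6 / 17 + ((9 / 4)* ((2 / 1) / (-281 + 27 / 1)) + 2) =20167 / 8636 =2.34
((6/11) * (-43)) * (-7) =164.18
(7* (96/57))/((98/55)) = 6.62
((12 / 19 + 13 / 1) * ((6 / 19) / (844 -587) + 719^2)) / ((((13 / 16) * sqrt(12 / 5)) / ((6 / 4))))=2615196109484 * sqrt(15) / 1206101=8397813.27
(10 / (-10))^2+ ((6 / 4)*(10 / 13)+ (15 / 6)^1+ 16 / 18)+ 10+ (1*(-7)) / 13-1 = 3277 / 234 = 14.00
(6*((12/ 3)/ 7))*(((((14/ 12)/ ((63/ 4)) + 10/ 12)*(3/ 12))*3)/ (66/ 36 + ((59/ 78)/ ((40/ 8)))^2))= 50700/ 40333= 1.26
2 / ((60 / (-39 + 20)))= -19 / 30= -0.63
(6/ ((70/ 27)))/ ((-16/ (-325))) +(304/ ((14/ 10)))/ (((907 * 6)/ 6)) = 4799675/ 101584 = 47.25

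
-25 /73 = -0.34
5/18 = 0.28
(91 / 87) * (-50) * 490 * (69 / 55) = -10255700 / 319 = -32149.53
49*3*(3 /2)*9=3969 /2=1984.50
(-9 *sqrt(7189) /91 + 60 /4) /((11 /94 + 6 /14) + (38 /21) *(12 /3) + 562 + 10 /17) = 71910 /2734363-43146 *sqrt(7189) /248827033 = 0.01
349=349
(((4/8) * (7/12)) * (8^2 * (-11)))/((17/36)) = -7392/17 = -434.82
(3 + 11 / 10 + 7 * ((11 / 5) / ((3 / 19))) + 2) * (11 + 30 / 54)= 161668 / 135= 1197.54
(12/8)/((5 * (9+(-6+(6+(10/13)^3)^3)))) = 31813498119/28842267346870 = 0.00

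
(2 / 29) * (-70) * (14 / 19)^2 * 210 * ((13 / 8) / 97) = -9363900 / 1015493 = -9.22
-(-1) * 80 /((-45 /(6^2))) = -64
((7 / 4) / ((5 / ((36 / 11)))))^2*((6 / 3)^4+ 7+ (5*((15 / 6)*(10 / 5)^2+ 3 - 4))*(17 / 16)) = 408807 / 4400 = 92.91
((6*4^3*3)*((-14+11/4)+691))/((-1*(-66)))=130512/11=11864.73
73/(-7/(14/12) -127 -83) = -73/216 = -0.34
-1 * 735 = -735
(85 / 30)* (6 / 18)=17 / 18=0.94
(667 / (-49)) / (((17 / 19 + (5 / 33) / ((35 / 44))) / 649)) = -24674331 / 3031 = -8140.66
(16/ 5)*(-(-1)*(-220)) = -704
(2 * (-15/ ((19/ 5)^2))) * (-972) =729000/ 361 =2019.39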